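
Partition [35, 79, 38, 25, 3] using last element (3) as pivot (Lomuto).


Pivot: 3
Place pivot at 0: [3, 79, 38, 25, 35]

Partitioned: [3, 79, 38, 25, 35]


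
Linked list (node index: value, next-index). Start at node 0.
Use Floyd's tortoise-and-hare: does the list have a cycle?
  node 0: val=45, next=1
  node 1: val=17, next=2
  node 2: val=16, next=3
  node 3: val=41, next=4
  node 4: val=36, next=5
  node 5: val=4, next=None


Floyd's tortoise (slow, +1) and hare (fast, +2):
  init: slow=0, fast=0
  step 1: slow=1, fast=2
  step 2: slow=2, fast=4
  step 3: fast 4->5->None, no cycle

Cycle: no


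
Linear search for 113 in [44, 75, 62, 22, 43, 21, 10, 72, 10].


i=0: 44!=113
i=1: 75!=113
i=2: 62!=113
i=3: 22!=113
i=4: 43!=113
i=5: 21!=113
i=6: 10!=113
i=7: 72!=113
i=8: 10!=113

Not found, 9 comps


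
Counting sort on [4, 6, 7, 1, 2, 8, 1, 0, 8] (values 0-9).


Input: [4, 6, 7, 1, 2, 8, 1, 0, 8]
Counts: [1, 2, 1, 0, 1, 0, 1, 1, 2, 0]

Sorted: [0, 1, 1, 2, 4, 6, 7, 8, 8]


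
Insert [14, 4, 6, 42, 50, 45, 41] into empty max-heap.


Insert 14: [14]
Insert 4: [14, 4]
Insert 6: [14, 4, 6]
Insert 42: [42, 14, 6, 4]
Insert 50: [50, 42, 6, 4, 14]
Insert 45: [50, 42, 45, 4, 14, 6]
Insert 41: [50, 42, 45, 4, 14, 6, 41]

Final heap: [50, 42, 45, 4, 14, 6, 41]


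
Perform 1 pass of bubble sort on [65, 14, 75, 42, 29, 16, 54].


Initial: [65, 14, 75, 42, 29, 16, 54]
Pass 1: [14, 65, 42, 29, 16, 54, 75] (5 swaps)

After 1 pass: [14, 65, 42, 29, 16, 54, 75]


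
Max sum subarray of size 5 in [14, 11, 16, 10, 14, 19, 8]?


[0:5]: 65
[1:6]: 70
[2:7]: 67

Max: 70 at [1:6]


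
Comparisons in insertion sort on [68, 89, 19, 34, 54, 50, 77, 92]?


Algorithm: insertion sort
Input: [68, 89, 19, 34, 54, 50, 77, 92]
Sorted: [19, 34, 50, 54, 68, 77, 89, 92]

16


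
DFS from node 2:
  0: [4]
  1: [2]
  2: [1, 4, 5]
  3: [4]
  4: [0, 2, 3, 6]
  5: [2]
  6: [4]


Visit 2, push [5, 4, 1]
Visit 1, push []
Visit 4, push [6, 3, 0]
Visit 0, push []
Visit 3, push []
Visit 6, push []
Visit 5, push []

DFS order: [2, 1, 4, 0, 3, 6, 5]


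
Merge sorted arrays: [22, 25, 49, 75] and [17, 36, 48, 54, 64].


Take 17 from B
Take 22 from A
Take 25 from A
Take 36 from B
Take 48 from B
Take 49 from A
Take 54 from B
Take 64 from B

Merged: [17, 22, 25, 36, 48, 49, 54, 64, 75]


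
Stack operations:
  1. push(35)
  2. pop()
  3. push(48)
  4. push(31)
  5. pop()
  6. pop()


push(35) -> [35]
pop()->35, []
push(48) -> [48]
push(31) -> [48, 31]
pop()->31, [48]
pop()->48, []

Final stack: []


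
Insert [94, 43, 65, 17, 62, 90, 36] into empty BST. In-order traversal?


Insert 94: root
Insert 43: L from 94
Insert 65: L from 94 -> R from 43
Insert 17: L from 94 -> L from 43
Insert 62: L from 94 -> R from 43 -> L from 65
Insert 90: L from 94 -> R from 43 -> R from 65
Insert 36: L from 94 -> L from 43 -> R from 17

In-order: [17, 36, 43, 62, 65, 90, 94]


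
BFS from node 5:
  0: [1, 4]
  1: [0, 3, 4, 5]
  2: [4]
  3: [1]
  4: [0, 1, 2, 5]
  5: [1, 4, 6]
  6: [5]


Visit 5, enqueue [1, 4, 6]
Visit 1, enqueue [0, 3]
Visit 4, enqueue [2]
Visit 6, enqueue []
Visit 0, enqueue []
Visit 3, enqueue []
Visit 2, enqueue []

BFS order: [5, 1, 4, 6, 0, 3, 2]


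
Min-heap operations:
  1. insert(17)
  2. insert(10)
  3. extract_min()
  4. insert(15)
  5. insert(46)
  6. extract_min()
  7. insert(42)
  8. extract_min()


insert(17) -> [17]
insert(10) -> [10, 17]
extract_min()->10, [17]
insert(15) -> [15, 17]
insert(46) -> [15, 17, 46]
extract_min()->15, [17, 46]
insert(42) -> [17, 46, 42]
extract_min()->17, [42, 46]

Final heap: [42, 46]


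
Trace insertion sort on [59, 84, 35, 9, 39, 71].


Initial: [59, 84, 35, 9, 39, 71]
Insert 84: [59, 84, 35, 9, 39, 71]
Insert 35: [35, 59, 84, 9, 39, 71]
Insert 9: [9, 35, 59, 84, 39, 71]
Insert 39: [9, 35, 39, 59, 84, 71]
Insert 71: [9, 35, 39, 59, 71, 84]

Sorted: [9, 35, 39, 59, 71, 84]


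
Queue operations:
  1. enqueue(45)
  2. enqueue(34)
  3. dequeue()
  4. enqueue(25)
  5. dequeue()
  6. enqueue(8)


enqueue(45) -> [45]
enqueue(34) -> [45, 34]
dequeue()->45, [34]
enqueue(25) -> [34, 25]
dequeue()->34, [25]
enqueue(8) -> [25, 8]

Final queue: [25, 8]


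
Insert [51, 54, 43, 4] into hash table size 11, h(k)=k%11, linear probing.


Insert 51: h=7 -> slot 7
Insert 54: h=10 -> slot 10
Insert 43: h=10, 1 probes -> slot 0
Insert 4: h=4 -> slot 4

Table: [43, None, None, None, 4, None, None, 51, None, None, 54]


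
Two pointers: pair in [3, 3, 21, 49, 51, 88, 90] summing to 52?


lo=0(3)+hi=6(90)=93
lo=0(3)+hi=5(88)=91
lo=0(3)+hi=4(51)=54
lo=0(3)+hi=3(49)=52

Yes: 3+49=52


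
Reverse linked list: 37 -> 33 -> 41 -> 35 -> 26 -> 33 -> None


Step 1: curr=37, set curr.next=prev(None) | reversed so far: 37
Step 2: curr=33, set curr.next=prev(37) | reversed so far: 33 -> 37
Step 3: curr=41, set curr.next=prev(33) | reversed so far: 41 -> 33 -> 37
Step 4: curr=35, set curr.next=prev(41) | reversed so far: 35 -> 41 -> 33 -> 37
Step 5: curr=26, set curr.next=prev(35) | reversed so far: 26 -> 35 -> 41 -> 33 -> 37
Step 6: curr=33, set curr.next=prev(26) | reversed so far: 33 -> 26 -> 35 -> 41 -> 33 -> 37

33 -> 26 -> 35 -> 41 -> 33 -> 37 -> None


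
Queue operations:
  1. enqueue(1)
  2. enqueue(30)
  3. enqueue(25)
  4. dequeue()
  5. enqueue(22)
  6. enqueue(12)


enqueue(1) -> [1]
enqueue(30) -> [1, 30]
enqueue(25) -> [1, 30, 25]
dequeue()->1, [30, 25]
enqueue(22) -> [30, 25, 22]
enqueue(12) -> [30, 25, 22, 12]

Final queue: [30, 25, 22, 12]


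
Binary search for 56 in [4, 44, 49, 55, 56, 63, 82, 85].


Step 1: lo=0, hi=7, mid=3, val=55
Step 2: lo=4, hi=7, mid=5, val=63
Step 3: lo=4, hi=4, mid=4, val=56

Found at index 4


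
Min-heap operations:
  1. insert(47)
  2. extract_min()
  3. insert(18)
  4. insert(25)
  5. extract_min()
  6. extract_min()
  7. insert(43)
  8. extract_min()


insert(47) -> [47]
extract_min()->47, []
insert(18) -> [18]
insert(25) -> [18, 25]
extract_min()->18, [25]
extract_min()->25, []
insert(43) -> [43]
extract_min()->43, []

Final heap: []


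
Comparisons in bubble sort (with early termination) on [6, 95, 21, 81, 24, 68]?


Algorithm: bubble sort (with early termination)
Input: [6, 95, 21, 81, 24, 68]
Sorted: [6, 21, 24, 68, 81, 95]

12


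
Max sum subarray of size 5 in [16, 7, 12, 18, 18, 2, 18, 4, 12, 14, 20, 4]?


[0:5]: 71
[1:6]: 57
[2:7]: 68
[3:8]: 60
[4:9]: 54
[5:10]: 50
[6:11]: 68
[7:12]: 54

Max: 71 at [0:5]


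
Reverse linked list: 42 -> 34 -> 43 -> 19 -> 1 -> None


Step 1: curr=42, set curr.next=prev(None) | reversed so far: 42
Step 2: curr=34, set curr.next=prev(42) | reversed so far: 34 -> 42
Step 3: curr=43, set curr.next=prev(34) | reversed so far: 43 -> 34 -> 42
Step 4: curr=19, set curr.next=prev(43) | reversed so far: 19 -> 43 -> 34 -> 42
Step 5: curr=1, set curr.next=prev(19) | reversed so far: 1 -> 19 -> 43 -> 34 -> 42

1 -> 19 -> 43 -> 34 -> 42 -> None


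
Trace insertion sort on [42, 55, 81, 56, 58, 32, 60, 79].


Initial: [42, 55, 81, 56, 58, 32, 60, 79]
Insert 55: [42, 55, 81, 56, 58, 32, 60, 79]
Insert 81: [42, 55, 81, 56, 58, 32, 60, 79]
Insert 56: [42, 55, 56, 81, 58, 32, 60, 79]
Insert 58: [42, 55, 56, 58, 81, 32, 60, 79]
Insert 32: [32, 42, 55, 56, 58, 81, 60, 79]
Insert 60: [32, 42, 55, 56, 58, 60, 81, 79]
Insert 79: [32, 42, 55, 56, 58, 60, 79, 81]

Sorted: [32, 42, 55, 56, 58, 60, 79, 81]


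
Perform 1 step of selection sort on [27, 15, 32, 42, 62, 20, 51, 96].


Initial: [27, 15, 32, 42, 62, 20, 51, 96]
Step 1: min=15 at 1
  Swap: [15, 27, 32, 42, 62, 20, 51, 96]

After 1 step: [15, 27, 32, 42, 62, 20, 51, 96]


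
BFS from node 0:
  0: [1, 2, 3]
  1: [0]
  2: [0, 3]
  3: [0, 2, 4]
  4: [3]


Visit 0, enqueue [1, 2, 3]
Visit 1, enqueue []
Visit 2, enqueue []
Visit 3, enqueue [4]
Visit 4, enqueue []

BFS order: [0, 1, 2, 3, 4]


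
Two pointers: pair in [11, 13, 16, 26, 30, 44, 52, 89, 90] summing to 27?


lo=0(11)+hi=8(90)=101
lo=0(11)+hi=7(89)=100
lo=0(11)+hi=6(52)=63
lo=0(11)+hi=5(44)=55
lo=0(11)+hi=4(30)=41
lo=0(11)+hi=3(26)=37
lo=0(11)+hi=2(16)=27

Yes: 11+16=27


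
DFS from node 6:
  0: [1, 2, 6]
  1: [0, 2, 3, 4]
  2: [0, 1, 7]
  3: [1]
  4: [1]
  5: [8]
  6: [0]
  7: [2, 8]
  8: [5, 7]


Visit 6, push [0]
Visit 0, push [2, 1]
Visit 1, push [4, 3, 2]
Visit 2, push [7]
Visit 7, push [8]
Visit 8, push [5]
Visit 5, push []
Visit 3, push []
Visit 4, push []

DFS order: [6, 0, 1, 2, 7, 8, 5, 3, 4]


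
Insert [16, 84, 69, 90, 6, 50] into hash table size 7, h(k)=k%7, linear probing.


Insert 16: h=2 -> slot 2
Insert 84: h=0 -> slot 0
Insert 69: h=6 -> slot 6
Insert 90: h=6, 2 probes -> slot 1
Insert 6: h=6, 4 probes -> slot 3
Insert 50: h=1, 3 probes -> slot 4

Table: [84, 90, 16, 6, 50, None, 69]


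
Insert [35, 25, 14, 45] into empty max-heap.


Insert 35: [35]
Insert 25: [35, 25]
Insert 14: [35, 25, 14]
Insert 45: [45, 35, 14, 25]

Final heap: [45, 35, 14, 25]


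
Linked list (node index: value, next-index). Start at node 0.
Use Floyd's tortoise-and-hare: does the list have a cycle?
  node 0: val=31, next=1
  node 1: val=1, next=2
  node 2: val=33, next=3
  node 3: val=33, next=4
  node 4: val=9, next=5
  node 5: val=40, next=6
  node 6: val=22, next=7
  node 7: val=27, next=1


Floyd's tortoise (slow, +1) and hare (fast, +2):
  init: slow=0, fast=0
  step 1: slow=1, fast=2
  step 2: slow=2, fast=4
  step 3: slow=3, fast=6
  step 4: slow=4, fast=1
  step 5: slow=5, fast=3
  step 6: slow=6, fast=5
  step 7: slow=7, fast=7
  slow == fast at node 7: cycle detected

Cycle: yes


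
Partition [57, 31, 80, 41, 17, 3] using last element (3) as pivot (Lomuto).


Pivot: 3
Place pivot at 0: [3, 31, 80, 41, 17, 57]

Partitioned: [3, 31, 80, 41, 17, 57]


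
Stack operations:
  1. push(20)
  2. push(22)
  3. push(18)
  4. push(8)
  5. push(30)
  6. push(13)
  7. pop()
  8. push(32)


push(20) -> [20]
push(22) -> [20, 22]
push(18) -> [20, 22, 18]
push(8) -> [20, 22, 18, 8]
push(30) -> [20, 22, 18, 8, 30]
push(13) -> [20, 22, 18, 8, 30, 13]
pop()->13, [20, 22, 18, 8, 30]
push(32) -> [20, 22, 18, 8, 30, 32]

Final stack: [20, 22, 18, 8, 30, 32]


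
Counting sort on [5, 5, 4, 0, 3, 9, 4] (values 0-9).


Input: [5, 5, 4, 0, 3, 9, 4]
Counts: [1, 0, 0, 1, 2, 2, 0, 0, 0, 1]

Sorted: [0, 3, 4, 4, 5, 5, 9]


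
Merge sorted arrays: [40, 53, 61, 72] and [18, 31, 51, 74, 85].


Take 18 from B
Take 31 from B
Take 40 from A
Take 51 from B
Take 53 from A
Take 61 from A
Take 72 from A

Merged: [18, 31, 40, 51, 53, 61, 72, 74, 85]


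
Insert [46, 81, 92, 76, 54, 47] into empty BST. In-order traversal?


Insert 46: root
Insert 81: R from 46
Insert 92: R from 46 -> R from 81
Insert 76: R from 46 -> L from 81
Insert 54: R from 46 -> L from 81 -> L from 76
Insert 47: R from 46 -> L from 81 -> L from 76 -> L from 54

In-order: [46, 47, 54, 76, 81, 92]


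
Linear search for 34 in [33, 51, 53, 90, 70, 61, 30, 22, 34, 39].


i=0: 33!=34
i=1: 51!=34
i=2: 53!=34
i=3: 90!=34
i=4: 70!=34
i=5: 61!=34
i=6: 30!=34
i=7: 22!=34
i=8: 34==34 found!

Found at 8, 9 comps


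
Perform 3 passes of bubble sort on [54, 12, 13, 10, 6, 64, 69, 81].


Initial: [54, 12, 13, 10, 6, 64, 69, 81]
Pass 1: [12, 13, 10, 6, 54, 64, 69, 81] (4 swaps)
Pass 2: [12, 10, 6, 13, 54, 64, 69, 81] (2 swaps)
Pass 3: [10, 6, 12, 13, 54, 64, 69, 81] (2 swaps)

After 3 passes: [10, 6, 12, 13, 54, 64, 69, 81]


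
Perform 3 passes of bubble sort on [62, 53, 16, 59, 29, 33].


Initial: [62, 53, 16, 59, 29, 33]
Pass 1: [53, 16, 59, 29, 33, 62] (5 swaps)
Pass 2: [16, 53, 29, 33, 59, 62] (3 swaps)
Pass 3: [16, 29, 33, 53, 59, 62] (2 swaps)

After 3 passes: [16, 29, 33, 53, 59, 62]


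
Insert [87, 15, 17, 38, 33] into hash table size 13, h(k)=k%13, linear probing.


Insert 87: h=9 -> slot 9
Insert 15: h=2 -> slot 2
Insert 17: h=4 -> slot 4
Insert 38: h=12 -> slot 12
Insert 33: h=7 -> slot 7

Table: [None, None, 15, None, 17, None, None, 33, None, 87, None, None, 38]


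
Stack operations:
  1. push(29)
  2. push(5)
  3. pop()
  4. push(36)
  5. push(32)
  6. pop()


push(29) -> [29]
push(5) -> [29, 5]
pop()->5, [29]
push(36) -> [29, 36]
push(32) -> [29, 36, 32]
pop()->32, [29, 36]

Final stack: [29, 36]


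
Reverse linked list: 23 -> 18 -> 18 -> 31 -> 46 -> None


Step 1: curr=23, set curr.next=prev(None) | reversed so far: 23
Step 2: curr=18, set curr.next=prev(23) | reversed so far: 18 -> 23
Step 3: curr=18, set curr.next=prev(18) | reversed so far: 18 -> 18 -> 23
Step 4: curr=31, set curr.next=prev(18) | reversed so far: 31 -> 18 -> 18 -> 23
Step 5: curr=46, set curr.next=prev(31) | reversed so far: 46 -> 31 -> 18 -> 18 -> 23

46 -> 31 -> 18 -> 18 -> 23 -> None


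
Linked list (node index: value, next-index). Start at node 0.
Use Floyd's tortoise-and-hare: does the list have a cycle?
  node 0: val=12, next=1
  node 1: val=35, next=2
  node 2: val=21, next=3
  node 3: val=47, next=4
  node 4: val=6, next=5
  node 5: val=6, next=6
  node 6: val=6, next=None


Floyd's tortoise (slow, +1) and hare (fast, +2):
  init: slow=0, fast=0
  step 1: slow=1, fast=2
  step 2: slow=2, fast=4
  step 3: slow=3, fast=6
  step 4: fast -> None, no cycle

Cycle: no


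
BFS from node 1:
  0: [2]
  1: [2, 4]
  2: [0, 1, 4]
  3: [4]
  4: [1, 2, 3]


Visit 1, enqueue [2, 4]
Visit 2, enqueue [0]
Visit 4, enqueue [3]
Visit 0, enqueue []
Visit 3, enqueue []

BFS order: [1, 2, 4, 0, 3]


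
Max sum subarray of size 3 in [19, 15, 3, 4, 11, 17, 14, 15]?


[0:3]: 37
[1:4]: 22
[2:5]: 18
[3:6]: 32
[4:7]: 42
[5:8]: 46

Max: 46 at [5:8]


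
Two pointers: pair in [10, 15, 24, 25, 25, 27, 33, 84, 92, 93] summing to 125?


lo=0(10)+hi=9(93)=103
lo=1(15)+hi=9(93)=108
lo=2(24)+hi=9(93)=117
lo=3(25)+hi=9(93)=118
lo=4(25)+hi=9(93)=118
lo=5(27)+hi=9(93)=120
lo=6(33)+hi=9(93)=126
lo=6(33)+hi=8(92)=125

Yes: 33+92=125


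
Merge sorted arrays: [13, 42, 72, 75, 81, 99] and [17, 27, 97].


Take 13 from A
Take 17 from B
Take 27 from B
Take 42 from A
Take 72 from A
Take 75 from A
Take 81 from A
Take 97 from B

Merged: [13, 17, 27, 42, 72, 75, 81, 97, 99]


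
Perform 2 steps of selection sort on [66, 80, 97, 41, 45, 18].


Initial: [66, 80, 97, 41, 45, 18]
Step 1: min=18 at 5
  Swap: [18, 80, 97, 41, 45, 66]
Step 2: min=41 at 3
  Swap: [18, 41, 97, 80, 45, 66]

After 2 steps: [18, 41, 97, 80, 45, 66]


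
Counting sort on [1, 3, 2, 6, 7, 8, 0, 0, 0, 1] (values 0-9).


Input: [1, 3, 2, 6, 7, 8, 0, 0, 0, 1]
Counts: [3, 2, 1, 1, 0, 0, 1, 1, 1, 0]

Sorted: [0, 0, 0, 1, 1, 2, 3, 6, 7, 8]


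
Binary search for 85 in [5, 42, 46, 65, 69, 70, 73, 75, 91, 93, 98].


Step 1: lo=0, hi=10, mid=5, val=70
Step 2: lo=6, hi=10, mid=8, val=91
Step 3: lo=6, hi=7, mid=6, val=73
Step 4: lo=7, hi=7, mid=7, val=75

Not found


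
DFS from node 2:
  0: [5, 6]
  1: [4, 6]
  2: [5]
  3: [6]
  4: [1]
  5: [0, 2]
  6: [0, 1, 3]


Visit 2, push [5]
Visit 5, push [0]
Visit 0, push [6]
Visit 6, push [3, 1]
Visit 1, push [4]
Visit 4, push []
Visit 3, push []

DFS order: [2, 5, 0, 6, 1, 4, 3]


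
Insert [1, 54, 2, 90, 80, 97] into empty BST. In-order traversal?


Insert 1: root
Insert 54: R from 1
Insert 2: R from 1 -> L from 54
Insert 90: R from 1 -> R from 54
Insert 80: R from 1 -> R from 54 -> L from 90
Insert 97: R from 1 -> R from 54 -> R from 90

In-order: [1, 2, 54, 80, 90, 97]


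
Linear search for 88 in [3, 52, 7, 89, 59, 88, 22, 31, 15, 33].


i=0: 3!=88
i=1: 52!=88
i=2: 7!=88
i=3: 89!=88
i=4: 59!=88
i=5: 88==88 found!

Found at 5, 6 comps


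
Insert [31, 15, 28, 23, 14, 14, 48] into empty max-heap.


Insert 31: [31]
Insert 15: [31, 15]
Insert 28: [31, 15, 28]
Insert 23: [31, 23, 28, 15]
Insert 14: [31, 23, 28, 15, 14]
Insert 14: [31, 23, 28, 15, 14, 14]
Insert 48: [48, 23, 31, 15, 14, 14, 28]

Final heap: [48, 23, 31, 15, 14, 14, 28]


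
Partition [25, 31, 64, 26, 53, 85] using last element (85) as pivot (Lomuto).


Pivot: 85
  25 <= 85: advance i (no swap)
  31 <= 85: advance i (no swap)
  64 <= 85: advance i (no swap)
  26 <= 85: advance i (no swap)
  53 <= 85: advance i (no swap)
Place pivot at 5: [25, 31, 64, 26, 53, 85]

Partitioned: [25, 31, 64, 26, 53, 85]


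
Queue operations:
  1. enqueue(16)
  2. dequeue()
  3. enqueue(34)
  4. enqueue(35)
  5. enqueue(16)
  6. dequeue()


enqueue(16) -> [16]
dequeue()->16, []
enqueue(34) -> [34]
enqueue(35) -> [34, 35]
enqueue(16) -> [34, 35, 16]
dequeue()->34, [35, 16]

Final queue: [35, 16]


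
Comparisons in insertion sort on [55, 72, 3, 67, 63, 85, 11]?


Algorithm: insertion sort
Input: [55, 72, 3, 67, 63, 85, 11]
Sorted: [3, 11, 55, 63, 67, 72, 85]

15


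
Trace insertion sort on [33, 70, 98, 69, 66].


Initial: [33, 70, 98, 69, 66]
Insert 70: [33, 70, 98, 69, 66]
Insert 98: [33, 70, 98, 69, 66]
Insert 69: [33, 69, 70, 98, 66]
Insert 66: [33, 66, 69, 70, 98]

Sorted: [33, 66, 69, 70, 98]


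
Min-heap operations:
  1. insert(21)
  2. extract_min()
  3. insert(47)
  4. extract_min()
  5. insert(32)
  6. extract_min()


insert(21) -> [21]
extract_min()->21, []
insert(47) -> [47]
extract_min()->47, []
insert(32) -> [32]
extract_min()->32, []

Final heap: []


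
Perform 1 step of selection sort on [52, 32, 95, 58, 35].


Initial: [52, 32, 95, 58, 35]
Step 1: min=32 at 1
  Swap: [32, 52, 95, 58, 35]

After 1 step: [32, 52, 95, 58, 35]


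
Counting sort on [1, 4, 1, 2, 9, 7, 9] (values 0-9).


Input: [1, 4, 1, 2, 9, 7, 9]
Counts: [0, 2, 1, 0, 1, 0, 0, 1, 0, 2]

Sorted: [1, 1, 2, 4, 7, 9, 9]


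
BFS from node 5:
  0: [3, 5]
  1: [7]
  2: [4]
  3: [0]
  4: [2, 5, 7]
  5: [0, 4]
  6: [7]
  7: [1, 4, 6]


Visit 5, enqueue [0, 4]
Visit 0, enqueue [3]
Visit 4, enqueue [2, 7]
Visit 3, enqueue []
Visit 2, enqueue []
Visit 7, enqueue [1, 6]
Visit 1, enqueue []
Visit 6, enqueue []

BFS order: [5, 0, 4, 3, 2, 7, 1, 6]


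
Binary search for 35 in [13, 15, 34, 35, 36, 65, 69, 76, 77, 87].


Step 1: lo=0, hi=9, mid=4, val=36
Step 2: lo=0, hi=3, mid=1, val=15
Step 3: lo=2, hi=3, mid=2, val=34
Step 4: lo=3, hi=3, mid=3, val=35

Found at index 3


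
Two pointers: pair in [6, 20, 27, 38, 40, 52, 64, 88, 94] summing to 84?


lo=0(6)+hi=8(94)=100
lo=0(6)+hi=7(88)=94
lo=0(6)+hi=6(64)=70
lo=1(20)+hi=6(64)=84

Yes: 20+64=84


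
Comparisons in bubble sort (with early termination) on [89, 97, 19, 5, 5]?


Algorithm: bubble sort (with early termination)
Input: [89, 97, 19, 5, 5]
Sorted: [5, 5, 19, 89, 97]

10


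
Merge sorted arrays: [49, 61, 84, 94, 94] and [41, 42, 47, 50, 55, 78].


Take 41 from B
Take 42 from B
Take 47 from B
Take 49 from A
Take 50 from B
Take 55 from B
Take 61 from A
Take 78 from B

Merged: [41, 42, 47, 49, 50, 55, 61, 78, 84, 94, 94]


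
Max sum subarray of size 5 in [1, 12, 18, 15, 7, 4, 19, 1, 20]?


[0:5]: 53
[1:6]: 56
[2:7]: 63
[3:8]: 46
[4:9]: 51

Max: 63 at [2:7]


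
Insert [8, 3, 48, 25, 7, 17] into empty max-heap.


Insert 8: [8]
Insert 3: [8, 3]
Insert 48: [48, 3, 8]
Insert 25: [48, 25, 8, 3]
Insert 7: [48, 25, 8, 3, 7]
Insert 17: [48, 25, 17, 3, 7, 8]

Final heap: [48, 25, 17, 3, 7, 8]


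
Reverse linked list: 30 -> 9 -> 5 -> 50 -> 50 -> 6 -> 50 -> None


Step 1: curr=30, set curr.next=prev(None) | reversed so far: 30
Step 2: curr=9, set curr.next=prev(30) | reversed so far: 9 -> 30
Step 3: curr=5, set curr.next=prev(9) | reversed so far: 5 -> 9 -> 30
Step 4: curr=50, set curr.next=prev(5) | reversed so far: 50 -> 5 -> 9 -> 30
Step 5: curr=50, set curr.next=prev(50) | reversed so far: 50 -> 50 -> 5 -> 9 -> 30
Step 6: curr=6, set curr.next=prev(50) | reversed so far: 6 -> 50 -> 50 -> 5 -> 9 -> 30
Step 7: curr=50, set curr.next=prev(6) | reversed so far: 50 -> 6 -> 50 -> 50 -> 5 -> 9 -> 30

50 -> 6 -> 50 -> 50 -> 5 -> 9 -> 30 -> None


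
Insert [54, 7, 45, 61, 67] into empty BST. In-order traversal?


Insert 54: root
Insert 7: L from 54
Insert 45: L from 54 -> R from 7
Insert 61: R from 54
Insert 67: R from 54 -> R from 61

In-order: [7, 45, 54, 61, 67]


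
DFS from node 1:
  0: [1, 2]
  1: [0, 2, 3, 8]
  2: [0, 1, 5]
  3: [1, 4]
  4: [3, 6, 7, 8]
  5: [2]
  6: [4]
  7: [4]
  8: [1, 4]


Visit 1, push [8, 3, 2, 0]
Visit 0, push [2]
Visit 2, push [5]
Visit 5, push []
Visit 3, push [4]
Visit 4, push [8, 7, 6]
Visit 6, push []
Visit 7, push []
Visit 8, push []

DFS order: [1, 0, 2, 5, 3, 4, 6, 7, 8]


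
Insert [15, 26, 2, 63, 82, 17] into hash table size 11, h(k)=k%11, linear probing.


Insert 15: h=4 -> slot 4
Insert 26: h=4, 1 probes -> slot 5
Insert 2: h=2 -> slot 2
Insert 63: h=8 -> slot 8
Insert 82: h=5, 1 probes -> slot 6
Insert 17: h=6, 1 probes -> slot 7

Table: [None, None, 2, None, 15, 26, 82, 17, 63, None, None]


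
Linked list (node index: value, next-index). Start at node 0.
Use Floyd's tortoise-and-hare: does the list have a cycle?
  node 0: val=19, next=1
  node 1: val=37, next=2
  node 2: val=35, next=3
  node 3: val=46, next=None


Floyd's tortoise (slow, +1) and hare (fast, +2):
  init: slow=0, fast=0
  step 1: slow=1, fast=2
  step 2: fast 2->3->None, no cycle

Cycle: no


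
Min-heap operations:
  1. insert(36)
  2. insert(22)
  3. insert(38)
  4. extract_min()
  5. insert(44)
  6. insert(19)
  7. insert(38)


insert(36) -> [36]
insert(22) -> [22, 36]
insert(38) -> [22, 36, 38]
extract_min()->22, [36, 38]
insert(44) -> [36, 38, 44]
insert(19) -> [19, 36, 44, 38]
insert(38) -> [19, 36, 44, 38, 38]

Final heap: [19, 36, 44, 38, 38]


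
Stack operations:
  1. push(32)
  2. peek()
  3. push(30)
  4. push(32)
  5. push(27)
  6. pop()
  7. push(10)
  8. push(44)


push(32) -> [32]
peek()->32
push(30) -> [32, 30]
push(32) -> [32, 30, 32]
push(27) -> [32, 30, 32, 27]
pop()->27, [32, 30, 32]
push(10) -> [32, 30, 32, 10]
push(44) -> [32, 30, 32, 10, 44]

Final stack: [32, 30, 32, 10, 44]


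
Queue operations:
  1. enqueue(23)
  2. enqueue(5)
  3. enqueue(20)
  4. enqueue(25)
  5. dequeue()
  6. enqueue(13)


enqueue(23) -> [23]
enqueue(5) -> [23, 5]
enqueue(20) -> [23, 5, 20]
enqueue(25) -> [23, 5, 20, 25]
dequeue()->23, [5, 20, 25]
enqueue(13) -> [5, 20, 25, 13]

Final queue: [5, 20, 25, 13]


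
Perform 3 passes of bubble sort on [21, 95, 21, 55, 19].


Initial: [21, 95, 21, 55, 19]
Pass 1: [21, 21, 55, 19, 95] (3 swaps)
Pass 2: [21, 21, 19, 55, 95] (1 swaps)
Pass 3: [21, 19, 21, 55, 95] (1 swaps)

After 3 passes: [21, 19, 21, 55, 95]


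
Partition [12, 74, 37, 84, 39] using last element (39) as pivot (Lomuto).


Pivot: 39
  12 <= 39: advance i (no swap)
  37 <= 39: swap -> [12, 37, 74, 84, 39]
Place pivot at 2: [12, 37, 39, 84, 74]

Partitioned: [12, 37, 39, 84, 74]


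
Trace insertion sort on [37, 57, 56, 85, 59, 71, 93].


Initial: [37, 57, 56, 85, 59, 71, 93]
Insert 57: [37, 57, 56, 85, 59, 71, 93]
Insert 56: [37, 56, 57, 85, 59, 71, 93]
Insert 85: [37, 56, 57, 85, 59, 71, 93]
Insert 59: [37, 56, 57, 59, 85, 71, 93]
Insert 71: [37, 56, 57, 59, 71, 85, 93]
Insert 93: [37, 56, 57, 59, 71, 85, 93]

Sorted: [37, 56, 57, 59, 71, 85, 93]


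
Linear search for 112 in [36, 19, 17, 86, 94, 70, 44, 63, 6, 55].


i=0: 36!=112
i=1: 19!=112
i=2: 17!=112
i=3: 86!=112
i=4: 94!=112
i=5: 70!=112
i=6: 44!=112
i=7: 63!=112
i=8: 6!=112
i=9: 55!=112

Not found, 10 comps


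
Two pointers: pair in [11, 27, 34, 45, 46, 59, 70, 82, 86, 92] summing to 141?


lo=0(11)+hi=9(92)=103
lo=1(27)+hi=9(92)=119
lo=2(34)+hi=9(92)=126
lo=3(45)+hi=9(92)=137
lo=4(46)+hi=9(92)=138
lo=5(59)+hi=9(92)=151
lo=5(59)+hi=8(86)=145
lo=5(59)+hi=7(82)=141

Yes: 59+82=141


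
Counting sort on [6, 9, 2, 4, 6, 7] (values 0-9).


Input: [6, 9, 2, 4, 6, 7]
Counts: [0, 0, 1, 0, 1, 0, 2, 1, 0, 1]

Sorted: [2, 4, 6, 6, 7, 9]


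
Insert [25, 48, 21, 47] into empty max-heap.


Insert 25: [25]
Insert 48: [48, 25]
Insert 21: [48, 25, 21]
Insert 47: [48, 47, 21, 25]

Final heap: [48, 47, 21, 25]


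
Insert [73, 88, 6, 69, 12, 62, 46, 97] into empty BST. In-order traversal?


Insert 73: root
Insert 88: R from 73
Insert 6: L from 73
Insert 69: L from 73 -> R from 6
Insert 12: L from 73 -> R from 6 -> L from 69
Insert 62: L from 73 -> R from 6 -> L from 69 -> R from 12
Insert 46: L from 73 -> R from 6 -> L from 69 -> R from 12 -> L from 62
Insert 97: R from 73 -> R from 88

In-order: [6, 12, 46, 62, 69, 73, 88, 97]


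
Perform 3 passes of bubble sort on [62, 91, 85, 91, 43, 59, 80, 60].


Initial: [62, 91, 85, 91, 43, 59, 80, 60]
Pass 1: [62, 85, 91, 43, 59, 80, 60, 91] (5 swaps)
Pass 2: [62, 85, 43, 59, 80, 60, 91, 91] (4 swaps)
Pass 3: [62, 43, 59, 80, 60, 85, 91, 91] (4 swaps)

After 3 passes: [62, 43, 59, 80, 60, 85, 91, 91]


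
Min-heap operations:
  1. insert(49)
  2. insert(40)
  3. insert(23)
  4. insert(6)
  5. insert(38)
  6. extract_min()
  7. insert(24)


insert(49) -> [49]
insert(40) -> [40, 49]
insert(23) -> [23, 49, 40]
insert(6) -> [6, 23, 40, 49]
insert(38) -> [6, 23, 40, 49, 38]
extract_min()->6, [23, 38, 40, 49]
insert(24) -> [23, 24, 40, 49, 38]

Final heap: [23, 24, 40, 49, 38]


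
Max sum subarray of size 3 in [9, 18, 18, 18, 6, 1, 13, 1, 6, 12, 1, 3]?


[0:3]: 45
[1:4]: 54
[2:5]: 42
[3:6]: 25
[4:7]: 20
[5:8]: 15
[6:9]: 20
[7:10]: 19
[8:11]: 19
[9:12]: 16

Max: 54 at [1:4]


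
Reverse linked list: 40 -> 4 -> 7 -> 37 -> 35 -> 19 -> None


Step 1: curr=40, set curr.next=prev(None) | reversed so far: 40
Step 2: curr=4, set curr.next=prev(40) | reversed so far: 4 -> 40
Step 3: curr=7, set curr.next=prev(4) | reversed so far: 7 -> 4 -> 40
Step 4: curr=37, set curr.next=prev(7) | reversed so far: 37 -> 7 -> 4 -> 40
Step 5: curr=35, set curr.next=prev(37) | reversed so far: 35 -> 37 -> 7 -> 4 -> 40
Step 6: curr=19, set curr.next=prev(35) | reversed so far: 19 -> 35 -> 37 -> 7 -> 4 -> 40

19 -> 35 -> 37 -> 7 -> 4 -> 40 -> None


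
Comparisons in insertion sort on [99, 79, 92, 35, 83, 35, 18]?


Algorithm: insertion sort
Input: [99, 79, 92, 35, 83, 35, 18]
Sorted: [18, 35, 35, 79, 83, 92, 99]

20


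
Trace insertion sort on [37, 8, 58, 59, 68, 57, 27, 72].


Initial: [37, 8, 58, 59, 68, 57, 27, 72]
Insert 8: [8, 37, 58, 59, 68, 57, 27, 72]
Insert 58: [8, 37, 58, 59, 68, 57, 27, 72]
Insert 59: [8, 37, 58, 59, 68, 57, 27, 72]
Insert 68: [8, 37, 58, 59, 68, 57, 27, 72]
Insert 57: [8, 37, 57, 58, 59, 68, 27, 72]
Insert 27: [8, 27, 37, 57, 58, 59, 68, 72]
Insert 72: [8, 27, 37, 57, 58, 59, 68, 72]

Sorted: [8, 27, 37, 57, 58, 59, 68, 72]


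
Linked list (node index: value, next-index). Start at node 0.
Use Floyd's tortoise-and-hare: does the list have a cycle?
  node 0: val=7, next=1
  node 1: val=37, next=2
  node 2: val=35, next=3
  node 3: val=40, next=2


Floyd's tortoise (slow, +1) and hare (fast, +2):
  init: slow=0, fast=0
  step 1: slow=1, fast=2
  step 2: slow=2, fast=2
  slow == fast at node 2: cycle detected

Cycle: yes


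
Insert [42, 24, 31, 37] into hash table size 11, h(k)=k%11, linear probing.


Insert 42: h=9 -> slot 9
Insert 24: h=2 -> slot 2
Insert 31: h=9, 1 probes -> slot 10
Insert 37: h=4 -> slot 4

Table: [None, None, 24, None, 37, None, None, None, None, 42, 31]


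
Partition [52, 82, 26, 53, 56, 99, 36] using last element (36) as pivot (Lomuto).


Pivot: 36
  26 <= 36: swap -> [26, 82, 52, 53, 56, 99, 36]
Place pivot at 1: [26, 36, 52, 53, 56, 99, 82]

Partitioned: [26, 36, 52, 53, 56, 99, 82]


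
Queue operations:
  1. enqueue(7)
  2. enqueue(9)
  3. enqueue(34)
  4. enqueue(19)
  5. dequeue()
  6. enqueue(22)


enqueue(7) -> [7]
enqueue(9) -> [7, 9]
enqueue(34) -> [7, 9, 34]
enqueue(19) -> [7, 9, 34, 19]
dequeue()->7, [9, 34, 19]
enqueue(22) -> [9, 34, 19, 22]

Final queue: [9, 34, 19, 22]


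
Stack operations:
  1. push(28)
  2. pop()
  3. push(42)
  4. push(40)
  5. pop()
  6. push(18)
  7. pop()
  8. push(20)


push(28) -> [28]
pop()->28, []
push(42) -> [42]
push(40) -> [42, 40]
pop()->40, [42]
push(18) -> [42, 18]
pop()->18, [42]
push(20) -> [42, 20]

Final stack: [42, 20]


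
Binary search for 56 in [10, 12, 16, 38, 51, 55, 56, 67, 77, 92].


Step 1: lo=0, hi=9, mid=4, val=51
Step 2: lo=5, hi=9, mid=7, val=67
Step 3: lo=5, hi=6, mid=5, val=55
Step 4: lo=6, hi=6, mid=6, val=56

Found at index 6


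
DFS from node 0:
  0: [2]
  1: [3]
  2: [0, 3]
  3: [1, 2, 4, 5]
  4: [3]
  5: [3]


Visit 0, push [2]
Visit 2, push [3]
Visit 3, push [5, 4, 1]
Visit 1, push []
Visit 4, push []
Visit 5, push []

DFS order: [0, 2, 3, 1, 4, 5]


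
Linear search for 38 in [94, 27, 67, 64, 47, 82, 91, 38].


i=0: 94!=38
i=1: 27!=38
i=2: 67!=38
i=3: 64!=38
i=4: 47!=38
i=5: 82!=38
i=6: 91!=38
i=7: 38==38 found!

Found at 7, 8 comps


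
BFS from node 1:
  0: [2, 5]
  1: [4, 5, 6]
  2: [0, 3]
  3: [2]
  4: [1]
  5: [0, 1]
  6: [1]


Visit 1, enqueue [4, 5, 6]
Visit 4, enqueue []
Visit 5, enqueue [0]
Visit 6, enqueue []
Visit 0, enqueue [2]
Visit 2, enqueue [3]
Visit 3, enqueue []

BFS order: [1, 4, 5, 6, 0, 2, 3]


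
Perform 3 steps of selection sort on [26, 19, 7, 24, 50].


Initial: [26, 19, 7, 24, 50]
Step 1: min=7 at 2
  Swap: [7, 19, 26, 24, 50]
Step 2: min=19 at 1
  Swap: [7, 19, 26, 24, 50]
Step 3: min=24 at 3
  Swap: [7, 19, 24, 26, 50]

After 3 steps: [7, 19, 24, 26, 50]


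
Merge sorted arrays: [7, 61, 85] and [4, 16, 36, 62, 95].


Take 4 from B
Take 7 from A
Take 16 from B
Take 36 from B
Take 61 from A
Take 62 from B
Take 85 from A

Merged: [4, 7, 16, 36, 61, 62, 85, 95]


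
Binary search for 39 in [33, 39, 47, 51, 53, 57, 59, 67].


Step 1: lo=0, hi=7, mid=3, val=51
Step 2: lo=0, hi=2, mid=1, val=39

Found at index 1


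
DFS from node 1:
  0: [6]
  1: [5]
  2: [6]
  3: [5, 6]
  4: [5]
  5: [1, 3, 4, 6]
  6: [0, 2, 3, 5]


Visit 1, push [5]
Visit 5, push [6, 4, 3]
Visit 3, push [6]
Visit 6, push [2, 0]
Visit 0, push []
Visit 2, push []
Visit 4, push []

DFS order: [1, 5, 3, 6, 0, 2, 4]


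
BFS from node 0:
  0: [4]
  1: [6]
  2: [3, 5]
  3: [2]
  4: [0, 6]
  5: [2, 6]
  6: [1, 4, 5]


Visit 0, enqueue [4]
Visit 4, enqueue [6]
Visit 6, enqueue [1, 5]
Visit 1, enqueue []
Visit 5, enqueue [2]
Visit 2, enqueue [3]
Visit 3, enqueue []

BFS order: [0, 4, 6, 1, 5, 2, 3]


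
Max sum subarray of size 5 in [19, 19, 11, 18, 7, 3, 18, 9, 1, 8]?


[0:5]: 74
[1:6]: 58
[2:7]: 57
[3:8]: 55
[4:9]: 38
[5:10]: 39

Max: 74 at [0:5]


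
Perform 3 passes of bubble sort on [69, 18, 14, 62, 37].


Initial: [69, 18, 14, 62, 37]
Pass 1: [18, 14, 62, 37, 69] (4 swaps)
Pass 2: [14, 18, 37, 62, 69] (2 swaps)
Pass 3: [14, 18, 37, 62, 69] (0 swaps)

After 3 passes: [14, 18, 37, 62, 69]


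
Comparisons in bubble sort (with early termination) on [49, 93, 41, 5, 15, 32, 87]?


Algorithm: bubble sort (with early termination)
Input: [49, 93, 41, 5, 15, 32, 87]
Sorted: [5, 15, 32, 41, 49, 87, 93]

18


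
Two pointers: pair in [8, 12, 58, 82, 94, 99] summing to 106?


lo=0(8)+hi=5(99)=107
lo=0(8)+hi=4(94)=102
lo=1(12)+hi=4(94)=106

Yes: 12+94=106


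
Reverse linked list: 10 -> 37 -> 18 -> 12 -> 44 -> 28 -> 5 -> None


Step 1: curr=10, set curr.next=prev(None) | reversed so far: 10
Step 2: curr=37, set curr.next=prev(10) | reversed so far: 37 -> 10
Step 3: curr=18, set curr.next=prev(37) | reversed so far: 18 -> 37 -> 10
Step 4: curr=12, set curr.next=prev(18) | reversed so far: 12 -> 18 -> 37 -> 10
Step 5: curr=44, set curr.next=prev(12) | reversed so far: 44 -> 12 -> 18 -> 37 -> 10
Step 6: curr=28, set curr.next=prev(44) | reversed so far: 28 -> 44 -> 12 -> 18 -> 37 -> 10
Step 7: curr=5, set curr.next=prev(28) | reversed so far: 5 -> 28 -> 44 -> 12 -> 18 -> 37 -> 10

5 -> 28 -> 44 -> 12 -> 18 -> 37 -> 10 -> None


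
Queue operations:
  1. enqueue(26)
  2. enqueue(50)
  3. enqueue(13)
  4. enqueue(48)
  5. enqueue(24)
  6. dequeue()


enqueue(26) -> [26]
enqueue(50) -> [26, 50]
enqueue(13) -> [26, 50, 13]
enqueue(48) -> [26, 50, 13, 48]
enqueue(24) -> [26, 50, 13, 48, 24]
dequeue()->26, [50, 13, 48, 24]

Final queue: [50, 13, 48, 24]


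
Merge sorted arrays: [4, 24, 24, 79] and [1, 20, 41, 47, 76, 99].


Take 1 from B
Take 4 from A
Take 20 from B
Take 24 from A
Take 24 from A
Take 41 from B
Take 47 from B
Take 76 from B
Take 79 from A

Merged: [1, 4, 20, 24, 24, 41, 47, 76, 79, 99]


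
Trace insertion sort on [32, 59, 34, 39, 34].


Initial: [32, 59, 34, 39, 34]
Insert 59: [32, 59, 34, 39, 34]
Insert 34: [32, 34, 59, 39, 34]
Insert 39: [32, 34, 39, 59, 34]
Insert 34: [32, 34, 34, 39, 59]

Sorted: [32, 34, 34, 39, 59]


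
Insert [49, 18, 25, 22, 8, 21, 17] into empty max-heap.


Insert 49: [49]
Insert 18: [49, 18]
Insert 25: [49, 18, 25]
Insert 22: [49, 22, 25, 18]
Insert 8: [49, 22, 25, 18, 8]
Insert 21: [49, 22, 25, 18, 8, 21]
Insert 17: [49, 22, 25, 18, 8, 21, 17]

Final heap: [49, 22, 25, 18, 8, 21, 17]


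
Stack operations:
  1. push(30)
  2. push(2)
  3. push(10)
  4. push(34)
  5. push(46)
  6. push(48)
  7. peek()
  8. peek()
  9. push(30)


push(30) -> [30]
push(2) -> [30, 2]
push(10) -> [30, 2, 10]
push(34) -> [30, 2, 10, 34]
push(46) -> [30, 2, 10, 34, 46]
push(48) -> [30, 2, 10, 34, 46, 48]
peek()->48
peek()->48
push(30) -> [30, 2, 10, 34, 46, 48, 30]

Final stack: [30, 2, 10, 34, 46, 48, 30]


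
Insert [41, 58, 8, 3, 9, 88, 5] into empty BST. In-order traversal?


Insert 41: root
Insert 58: R from 41
Insert 8: L from 41
Insert 3: L from 41 -> L from 8
Insert 9: L from 41 -> R from 8
Insert 88: R from 41 -> R from 58
Insert 5: L from 41 -> L from 8 -> R from 3

In-order: [3, 5, 8, 9, 41, 58, 88]


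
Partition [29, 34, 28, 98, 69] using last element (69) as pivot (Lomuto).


Pivot: 69
  29 <= 69: advance i (no swap)
  34 <= 69: advance i (no swap)
  28 <= 69: advance i (no swap)
Place pivot at 3: [29, 34, 28, 69, 98]

Partitioned: [29, 34, 28, 69, 98]


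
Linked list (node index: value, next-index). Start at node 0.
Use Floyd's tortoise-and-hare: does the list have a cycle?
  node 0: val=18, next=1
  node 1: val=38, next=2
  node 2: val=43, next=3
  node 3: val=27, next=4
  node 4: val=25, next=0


Floyd's tortoise (slow, +1) and hare (fast, +2):
  init: slow=0, fast=0
  step 1: slow=1, fast=2
  step 2: slow=2, fast=4
  step 3: slow=3, fast=1
  step 4: slow=4, fast=3
  step 5: slow=0, fast=0
  slow == fast at node 0: cycle detected

Cycle: yes


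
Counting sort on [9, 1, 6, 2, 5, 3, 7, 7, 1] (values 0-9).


Input: [9, 1, 6, 2, 5, 3, 7, 7, 1]
Counts: [0, 2, 1, 1, 0, 1, 1, 2, 0, 1]

Sorted: [1, 1, 2, 3, 5, 6, 7, 7, 9]


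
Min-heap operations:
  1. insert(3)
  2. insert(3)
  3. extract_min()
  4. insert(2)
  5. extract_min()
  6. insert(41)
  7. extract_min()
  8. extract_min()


insert(3) -> [3]
insert(3) -> [3, 3]
extract_min()->3, [3]
insert(2) -> [2, 3]
extract_min()->2, [3]
insert(41) -> [3, 41]
extract_min()->3, [41]
extract_min()->41, []

Final heap: []


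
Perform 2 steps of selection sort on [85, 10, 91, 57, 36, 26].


Initial: [85, 10, 91, 57, 36, 26]
Step 1: min=10 at 1
  Swap: [10, 85, 91, 57, 36, 26]
Step 2: min=26 at 5
  Swap: [10, 26, 91, 57, 36, 85]

After 2 steps: [10, 26, 91, 57, 36, 85]


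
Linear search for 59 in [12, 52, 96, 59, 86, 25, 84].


i=0: 12!=59
i=1: 52!=59
i=2: 96!=59
i=3: 59==59 found!

Found at 3, 4 comps


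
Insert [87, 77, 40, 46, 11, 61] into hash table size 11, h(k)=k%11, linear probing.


Insert 87: h=10 -> slot 10
Insert 77: h=0 -> slot 0
Insert 40: h=7 -> slot 7
Insert 46: h=2 -> slot 2
Insert 11: h=0, 1 probes -> slot 1
Insert 61: h=6 -> slot 6

Table: [77, 11, 46, None, None, None, 61, 40, None, None, 87]


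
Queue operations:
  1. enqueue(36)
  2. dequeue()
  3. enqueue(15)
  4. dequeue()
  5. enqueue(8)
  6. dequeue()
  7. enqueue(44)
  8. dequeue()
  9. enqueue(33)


enqueue(36) -> [36]
dequeue()->36, []
enqueue(15) -> [15]
dequeue()->15, []
enqueue(8) -> [8]
dequeue()->8, []
enqueue(44) -> [44]
dequeue()->44, []
enqueue(33) -> [33]

Final queue: [33]


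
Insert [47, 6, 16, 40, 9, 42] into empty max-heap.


Insert 47: [47]
Insert 6: [47, 6]
Insert 16: [47, 6, 16]
Insert 40: [47, 40, 16, 6]
Insert 9: [47, 40, 16, 6, 9]
Insert 42: [47, 40, 42, 6, 9, 16]

Final heap: [47, 40, 42, 6, 9, 16]


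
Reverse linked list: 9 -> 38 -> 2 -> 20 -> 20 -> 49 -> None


Step 1: curr=9, set curr.next=prev(None) | reversed so far: 9
Step 2: curr=38, set curr.next=prev(9) | reversed so far: 38 -> 9
Step 3: curr=2, set curr.next=prev(38) | reversed so far: 2 -> 38 -> 9
Step 4: curr=20, set curr.next=prev(2) | reversed so far: 20 -> 2 -> 38 -> 9
Step 5: curr=20, set curr.next=prev(20) | reversed so far: 20 -> 20 -> 2 -> 38 -> 9
Step 6: curr=49, set curr.next=prev(20) | reversed so far: 49 -> 20 -> 20 -> 2 -> 38 -> 9

49 -> 20 -> 20 -> 2 -> 38 -> 9 -> None


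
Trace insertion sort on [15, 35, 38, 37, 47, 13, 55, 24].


Initial: [15, 35, 38, 37, 47, 13, 55, 24]
Insert 35: [15, 35, 38, 37, 47, 13, 55, 24]
Insert 38: [15, 35, 38, 37, 47, 13, 55, 24]
Insert 37: [15, 35, 37, 38, 47, 13, 55, 24]
Insert 47: [15, 35, 37, 38, 47, 13, 55, 24]
Insert 13: [13, 15, 35, 37, 38, 47, 55, 24]
Insert 55: [13, 15, 35, 37, 38, 47, 55, 24]
Insert 24: [13, 15, 24, 35, 37, 38, 47, 55]

Sorted: [13, 15, 24, 35, 37, 38, 47, 55]


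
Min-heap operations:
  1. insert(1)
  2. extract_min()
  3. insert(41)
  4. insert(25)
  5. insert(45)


insert(1) -> [1]
extract_min()->1, []
insert(41) -> [41]
insert(25) -> [25, 41]
insert(45) -> [25, 41, 45]

Final heap: [25, 41, 45]


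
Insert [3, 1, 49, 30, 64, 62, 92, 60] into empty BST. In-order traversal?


Insert 3: root
Insert 1: L from 3
Insert 49: R from 3
Insert 30: R from 3 -> L from 49
Insert 64: R from 3 -> R from 49
Insert 62: R from 3 -> R from 49 -> L from 64
Insert 92: R from 3 -> R from 49 -> R from 64
Insert 60: R from 3 -> R from 49 -> L from 64 -> L from 62

In-order: [1, 3, 30, 49, 60, 62, 64, 92]


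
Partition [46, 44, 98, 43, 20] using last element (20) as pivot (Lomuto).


Pivot: 20
Place pivot at 0: [20, 44, 98, 43, 46]

Partitioned: [20, 44, 98, 43, 46]


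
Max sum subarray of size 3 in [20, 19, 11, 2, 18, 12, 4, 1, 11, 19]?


[0:3]: 50
[1:4]: 32
[2:5]: 31
[3:6]: 32
[4:7]: 34
[5:8]: 17
[6:9]: 16
[7:10]: 31

Max: 50 at [0:3]


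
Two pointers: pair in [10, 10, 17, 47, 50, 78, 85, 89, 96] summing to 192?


lo=0(10)+hi=8(96)=106
lo=1(10)+hi=8(96)=106
lo=2(17)+hi=8(96)=113
lo=3(47)+hi=8(96)=143
lo=4(50)+hi=8(96)=146
lo=5(78)+hi=8(96)=174
lo=6(85)+hi=8(96)=181
lo=7(89)+hi=8(96)=185

No pair found


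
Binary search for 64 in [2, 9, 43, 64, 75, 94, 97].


Step 1: lo=0, hi=6, mid=3, val=64

Found at index 3


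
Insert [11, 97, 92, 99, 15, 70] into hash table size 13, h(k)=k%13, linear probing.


Insert 11: h=11 -> slot 11
Insert 97: h=6 -> slot 6
Insert 92: h=1 -> slot 1
Insert 99: h=8 -> slot 8
Insert 15: h=2 -> slot 2
Insert 70: h=5 -> slot 5

Table: [None, 92, 15, None, None, 70, 97, None, 99, None, None, 11, None]


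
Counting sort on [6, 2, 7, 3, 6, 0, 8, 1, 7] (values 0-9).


Input: [6, 2, 7, 3, 6, 0, 8, 1, 7]
Counts: [1, 1, 1, 1, 0, 0, 2, 2, 1, 0]

Sorted: [0, 1, 2, 3, 6, 6, 7, 7, 8]


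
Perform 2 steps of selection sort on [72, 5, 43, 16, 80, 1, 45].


Initial: [72, 5, 43, 16, 80, 1, 45]
Step 1: min=1 at 5
  Swap: [1, 5, 43, 16, 80, 72, 45]
Step 2: min=5 at 1
  Swap: [1, 5, 43, 16, 80, 72, 45]

After 2 steps: [1, 5, 43, 16, 80, 72, 45]


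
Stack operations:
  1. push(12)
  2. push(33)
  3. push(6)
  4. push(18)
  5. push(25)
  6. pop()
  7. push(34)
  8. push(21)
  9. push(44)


push(12) -> [12]
push(33) -> [12, 33]
push(6) -> [12, 33, 6]
push(18) -> [12, 33, 6, 18]
push(25) -> [12, 33, 6, 18, 25]
pop()->25, [12, 33, 6, 18]
push(34) -> [12, 33, 6, 18, 34]
push(21) -> [12, 33, 6, 18, 34, 21]
push(44) -> [12, 33, 6, 18, 34, 21, 44]

Final stack: [12, 33, 6, 18, 34, 21, 44]


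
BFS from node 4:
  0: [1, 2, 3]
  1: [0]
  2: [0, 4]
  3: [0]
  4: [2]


Visit 4, enqueue [2]
Visit 2, enqueue [0]
Visit 0, enqueue [1, 3]
Visit 1, enqueue []
Visit 3, enqueue []

BFS order: [4, 2, 0, 1, 3]
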